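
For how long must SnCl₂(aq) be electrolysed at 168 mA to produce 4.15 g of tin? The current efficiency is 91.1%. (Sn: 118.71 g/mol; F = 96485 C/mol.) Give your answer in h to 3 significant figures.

n(Sn) = 4.15 / 118.71 = 0.03496 mol
Sn²⁺ + 2e⁻ → Sn, so n(e⁻) = 2 × 0.03496 = 0.06992 mol
Q = 0.06992 × 96485 / 0.911 = 7405 C
t = Q / I = 7405 / 0.168 = 44080 s = 12.2 h

12.2 h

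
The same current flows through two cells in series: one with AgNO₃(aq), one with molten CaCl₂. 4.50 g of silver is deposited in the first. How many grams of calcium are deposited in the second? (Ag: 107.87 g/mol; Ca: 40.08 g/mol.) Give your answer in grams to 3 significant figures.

0.836 g

n(Ag) = 4.50 / 107.87 = 0.04172 mol
Ag⁺ + e⁻ → Ag, so n(e⁻) = 0.04172 mol
Since the cells are in series, n(e⁻) in the Ca cell is also 0.04172 mol.
Ca²⁺ + 2e⁻ → Ca, so n(Ca) = 0.04172 / 2 = 0.02086 mol
m(Ca) = 0.02086 × 40.08 = 0.836 g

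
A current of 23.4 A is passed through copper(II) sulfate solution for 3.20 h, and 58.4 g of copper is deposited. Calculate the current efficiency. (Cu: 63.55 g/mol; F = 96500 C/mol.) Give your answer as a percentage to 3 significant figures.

65.8%

Q = 23.4 × 11520 = 2.696×10^5 C
n(e⁻) = 2.696×10^5 / 96500 = 2.794 mol
Cu²⁺ + 2e⁻ → Cu, so theoretical n(Cu) = 1.397 mol → 88.78 g
Efficiency = 58.4 / 88.78 = 0.6578 = 65.8%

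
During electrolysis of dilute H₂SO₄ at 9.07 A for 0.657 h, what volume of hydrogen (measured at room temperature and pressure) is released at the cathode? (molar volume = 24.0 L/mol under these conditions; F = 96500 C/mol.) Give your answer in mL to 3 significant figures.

2670 mL

Charge passed = 9.07 × 2365.2 = 21450 C
Moles of electrons = 21450 / 96500 = 0.2223 mol
2H⁺ + 2e⁻ → H₂, so n(H₂) = 0.2223 / 2 = 0.1112 mol
V = 0.1112 × 24.0 = 2.669 L
= 2670 mL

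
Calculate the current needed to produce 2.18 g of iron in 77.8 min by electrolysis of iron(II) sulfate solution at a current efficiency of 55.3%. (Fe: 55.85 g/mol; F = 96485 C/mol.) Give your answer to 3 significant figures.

2.92 A

n(Fe) = 2.18 / 55.85 = 0.03903 mol
Fe²⁺ + 2e⁻ → Fe, so n(e⁻) = 2 × 0.03903 = 0.07806 mol
Q = 0.07806 × 96485 / 0.553 = 13620 C
I = Q / t = 13620 / 4668 s = 2.92 A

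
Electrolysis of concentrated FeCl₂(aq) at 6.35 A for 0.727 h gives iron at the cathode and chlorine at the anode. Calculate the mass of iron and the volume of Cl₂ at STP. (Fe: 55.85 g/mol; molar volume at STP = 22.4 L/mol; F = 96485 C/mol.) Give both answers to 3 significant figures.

4.81 g Fe; 1.93 L Cl₂

Q = 6.35 × 2617.2 = 16620 C; n(e⁻) = 16620 / 96485 = 0.1723 mol
Cathode: Fe²⁺ + 2e⁻ → Fe → n(Fe) = 0.1723/2 = 0.08615 mol → 4.81 g
Anode: 2Cl⁻ → Cl₂ + 2e⁻ → n(Cl₂) = 0.1723/2 = 0.08615 mol → 1.93 L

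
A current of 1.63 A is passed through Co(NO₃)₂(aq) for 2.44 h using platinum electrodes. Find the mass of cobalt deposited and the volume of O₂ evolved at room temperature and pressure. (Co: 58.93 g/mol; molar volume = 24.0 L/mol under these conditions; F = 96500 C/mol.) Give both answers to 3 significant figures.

Q = 1.63 × 8784 = 14320 C; n(e⁻) = 14320 / 96500 = 0.1484 mol
Cathode: Co²⁺ + 2e⁻ → Co → n(Co) = 0.1484/2 = 0.07420 mol → 4.37 g
Anode: 2H₂O → O₂ + 4H⁺ + 4e⁻ → n(O₂) = 0.1484/4 = 0.03710 mol → 0.890 L

4.37 g Co; 0.890 L O₂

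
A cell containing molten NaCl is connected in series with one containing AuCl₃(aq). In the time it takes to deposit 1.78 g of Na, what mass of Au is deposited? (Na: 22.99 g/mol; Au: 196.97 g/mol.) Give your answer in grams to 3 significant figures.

n(Na) = 1.78 / 22.99 = 0.07742 mol
Na⁺ + e⁻ → Na, so n(e⁻) = 0.07742 mol
Same current for the same time ⇒ same n(e⁻) = 0.07742 mol in both cells.
Au³⁺ + 3e⁻ → Au, so n(Au) = 0.07742 / 3 = 0.02581 mol
m(Au) = 0.02581 × 196.97 = 5.08 g

5.08 g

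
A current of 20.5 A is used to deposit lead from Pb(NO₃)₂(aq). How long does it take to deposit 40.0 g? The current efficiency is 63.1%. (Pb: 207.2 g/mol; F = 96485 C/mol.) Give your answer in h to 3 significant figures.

0.800 h

n(Pb) = 40.0 / 207.2 = 0.1931 mol
Pb²⁺ + 2e⁻ → Pb, so n(e⁻) = 2 × 0.1931 = 0.3862 mol
Q = 0.3862 × 96485 / 0.631 = 59050 C
t = Q / I = 59050 / 20.5 = 2880 s = 0.800 h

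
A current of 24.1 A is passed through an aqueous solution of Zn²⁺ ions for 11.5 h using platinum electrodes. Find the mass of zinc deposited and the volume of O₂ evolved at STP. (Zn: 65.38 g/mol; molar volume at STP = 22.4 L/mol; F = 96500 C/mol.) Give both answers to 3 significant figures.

Q = 24.1 × 41400 = 9.977×10^5 C; n(e⁻) = 9.977×10^5 / 96500 = 10.34 mol
Cathode: Zn²⁺ + 2e⁻ → Zn → n(Zn) = 10.34/2 = 5.170 mol → 338 g
Anode: 2H₂O → O₂ + 4H⁺ + 4e⁻ → n(O₂) = 10.34/4 = 2.585 mol → 57.9 L

338 g Zn; 57.9 L O₂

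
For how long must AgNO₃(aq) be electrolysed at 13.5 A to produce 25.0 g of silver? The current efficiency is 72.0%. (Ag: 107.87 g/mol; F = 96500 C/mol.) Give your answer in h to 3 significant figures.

0.639 h

n(Ag) = 25.0 / 107.87 = 0.2318 mol
Ag⁺ + e⁻ → Ag, so n(e⁻) = 0.2318 mol
Q = 0.2318 × 96500 / 0.720 = 31070 C
t = Q / I = 31070 / 13.5 = 2301 s = 0.639 h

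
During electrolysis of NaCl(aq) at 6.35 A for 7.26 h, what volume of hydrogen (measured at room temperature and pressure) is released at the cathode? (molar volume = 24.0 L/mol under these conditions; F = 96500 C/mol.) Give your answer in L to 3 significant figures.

20.6 L

Q = 6.35 A × 26136 s = 1.660×10^5 C
n(e⁻) = 1.660×10^5 / 96500 = 1.720 mol
2H⁺ + 2e⁻ → H₂, so n(H₂) = 1.720 / 2 = 0.8600 mol
V = 0.8600 × 24.0 = 20.64 L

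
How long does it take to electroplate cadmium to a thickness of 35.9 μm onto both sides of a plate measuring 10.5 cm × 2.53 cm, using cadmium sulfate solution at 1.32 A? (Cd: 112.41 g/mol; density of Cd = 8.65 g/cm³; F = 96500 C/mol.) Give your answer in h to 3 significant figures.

Plated area = 2 × 10.5 × 2.53 = 53.13 cm²
Volume = 53.13 × 35.9×10⁻⁴ cm = 0.1907 cm³
m(Cd) = 0.1907 × 8.65 = 1.650 g
n(Cd) = 1.650 / 112.41 = 0.01468 mol; n(e⁻) = 2 × 0.01468 = 0.02936 mol
Q = 0.02936 × 96500 = 2833 C
t = 2833 / 1.32 = 2146 s = 0.596 h

0.596 h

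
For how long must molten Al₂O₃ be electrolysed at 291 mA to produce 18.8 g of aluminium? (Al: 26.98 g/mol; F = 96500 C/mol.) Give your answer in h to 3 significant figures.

n(Al) = 18.8 / 26.98 = 0.6968 mol
Al³⁺ + 3e⁻ → Al, so n(e⁻) = 3 × 0.6968 = 2.090 mol
Q = 2.090 × 96500 = 2.017×10^5 C
t = Q / I = 2.017×10^5 / 0.291 = 6.931×10^5 s = 193 h

193 h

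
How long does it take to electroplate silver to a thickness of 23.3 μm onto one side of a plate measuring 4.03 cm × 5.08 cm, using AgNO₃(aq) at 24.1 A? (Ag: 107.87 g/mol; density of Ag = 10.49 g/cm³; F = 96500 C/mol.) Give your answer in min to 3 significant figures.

0.310 min

Plated area = 4.03 × 5.08 = 20.47 cm²
Volume = 20.47 × 23.3×10⁻⁴ cm = 0.04770 cm³
m(Ag) = 0.04770 × 10.49 = 0.5004 g
n(Ag) = 0.5004 / 107.87 = 0.004639 mol; n(e⁻) = 0.004639 mol
Q = 0.004639 × 96500 = 447.7 C
t = 447.7 / 24.1 = 18.58 s = 0.310 min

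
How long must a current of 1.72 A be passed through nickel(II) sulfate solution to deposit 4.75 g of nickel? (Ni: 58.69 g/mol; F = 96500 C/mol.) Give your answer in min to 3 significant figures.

151 min

n(Ni) = 4.75 / 58.69 = 0.08093 mol
Ni²⁺ + 2e⁻ → Ni, so n(e⁻) = 2 × 0.08093 = 0.1619 mol
Q = 0.1619 × 96500 = 15620 C
t = Q / I = 15620 / 1.72 = 9081 s = 151 min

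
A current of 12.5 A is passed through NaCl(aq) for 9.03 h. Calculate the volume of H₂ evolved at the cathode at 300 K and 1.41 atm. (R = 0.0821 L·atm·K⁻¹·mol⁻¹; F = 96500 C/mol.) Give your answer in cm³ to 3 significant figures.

Q = It = 12.5 × 32508 = 4.064×10^5 C
n(e⁻) = 4.064×10^5 / 96500 = 4.211 mol
2H⁺ + 2e⁻ → H₂, so n(H₂) = 4.211 / 2 = 2.106 mol
V = nRT/P = 2.106 × 0.0821 × 300 / 1.41 = 36.79 L
= 36800 cm³

36800 cm³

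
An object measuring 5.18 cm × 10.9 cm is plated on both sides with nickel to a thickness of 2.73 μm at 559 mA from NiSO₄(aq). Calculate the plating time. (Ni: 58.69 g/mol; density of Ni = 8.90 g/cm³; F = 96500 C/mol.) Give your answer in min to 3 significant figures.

Plated area = 2 × 5.18 × 10.9 = 112.9 cm²
Volume = 112.9 × 2.73×10⁻⁴ cm = 0.03082 cm³
m(Ni) = 0.03082 × 8.90 = 0.2743 g
n(Ni) = 0.2743 / 58.69 = 0.004674 mol; n(e⁻) = 2 × 0.004674 = 0.009348 mol
Q = 0.009348 × 96500 = 902.1 C
t = 902.1 / 0.559 = 1614 s = 26.9 min

26.9 min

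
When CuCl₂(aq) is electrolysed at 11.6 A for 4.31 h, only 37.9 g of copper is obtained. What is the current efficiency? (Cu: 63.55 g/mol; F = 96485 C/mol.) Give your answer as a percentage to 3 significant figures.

63.9%

Q = 11.6 × 15516 = 1.800×10^5 C
n(e⁻) = 1.800×10^5 / 96485 = 1.866 mol
Cu²⁺ + 2e⁻ → Cu, so theoretical n(Cu) = 0.9330 mol → 59.29 g
Efficiency = 37.9 / 59.29 = 0.6392 = 63.9%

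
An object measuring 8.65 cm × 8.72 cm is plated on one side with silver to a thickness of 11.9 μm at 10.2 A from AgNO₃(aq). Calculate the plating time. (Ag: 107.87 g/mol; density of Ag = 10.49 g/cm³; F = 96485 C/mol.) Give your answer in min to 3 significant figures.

1.38 min

Plated area = 8.65 × 8.72 = 75.43 cm²
Volume = 75.43 × 11.9×10⁻⁴ cm = 0.08976 cm³
m(Ag) = 0.08976 × 10.49 = 0.9416 g
n(Ag) = 0.9416 / 107.87 = 0.008729 mol; n(e⁻) = 0.008729 mol
Q = 0.008729 × 96485 = 842.2 C
t = 842.2 / 10.2 = 82.57 s = 1.38 min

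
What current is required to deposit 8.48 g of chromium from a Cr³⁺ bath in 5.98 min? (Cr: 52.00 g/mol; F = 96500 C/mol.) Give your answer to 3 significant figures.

n(Cr) = 8.48 / 52.00 = 0.1631 mol
Cr³⁺ + 3e⁻ → Cr, so n(e⁻) = 3 × 0.1631 = 0.4893 mol
Q = 0.4893 × 96500 = 47220 C
I = Q / t = 47220 / 358.8 s = 132 A

132 A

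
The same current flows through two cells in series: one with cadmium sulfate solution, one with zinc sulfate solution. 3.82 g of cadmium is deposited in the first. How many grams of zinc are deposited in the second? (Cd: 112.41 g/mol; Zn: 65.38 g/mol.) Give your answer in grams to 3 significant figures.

2.22 g

n(Cd) = 3.82 / 112.41 = 0.03398 mol
Cd²⁺ + 2e⁻ → Cd, so n(e⁻) = 2 × 0.03398 = 0.06796 mol
The cells are in series, so the same charge (and hence the same n(e⁻) = 0.06796 mol) passes through both.
Zn²⁺ + 2e⁻ → Zn, so n(Zn) = 0.06796 / 2 = 0.03398 mol
m(Zn) = 0.03398 × 65.38 = 2.22 g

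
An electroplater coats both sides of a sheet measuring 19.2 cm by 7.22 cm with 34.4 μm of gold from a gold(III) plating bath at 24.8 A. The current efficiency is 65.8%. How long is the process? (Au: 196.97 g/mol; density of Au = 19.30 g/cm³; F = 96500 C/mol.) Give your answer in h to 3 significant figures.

0.461 h

Plated area = 2 × 19.2 × 7.22 = 277.2 cm²
Volume = 277.2 × 34.4×10⁻⁴ cm = 0.9536 cm³
m(Au) = 0.9536 × 19.30 = 18.40 g
n(Au) = 18.40 / 196.97 = 0.09342 mol; n(e⁻) = 3 × 0.09342 = 0.2803 mol
Q = 0.2803 × 96500 / 0.658 = 41110 C
t = 41110 / 24.8 = 1658 s = 0.461 h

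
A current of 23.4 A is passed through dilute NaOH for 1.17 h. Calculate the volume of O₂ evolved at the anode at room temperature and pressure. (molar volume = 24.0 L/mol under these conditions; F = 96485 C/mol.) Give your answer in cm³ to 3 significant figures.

6130 cm³

Q = 23.4 A × 4212 s = 98560 C
Moles of electrons = 98560 / 96485 = 1.022 mol
2H₂O → O₂ + 4H⁺ + 4e⁻, so n(O₂) = 1.022 / 4 = 0.2555 mol
V = 0.2555 × 24.0 = 6.132 L
= 6130 cm³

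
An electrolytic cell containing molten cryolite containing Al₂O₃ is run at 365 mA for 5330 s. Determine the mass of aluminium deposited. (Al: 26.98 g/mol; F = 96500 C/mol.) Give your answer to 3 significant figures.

Q = 0.365 A × 5330 s = 1945 C
n(e⁻) = Q/F = 1945/96500 = 0.02016 mol
Al³⁺ + 3e⁻ → Al, so n(Al) = 0.02016 / 3 = 0.006720 mol
m = 0.006720 × 26.98 = 0.181 g

0.181 g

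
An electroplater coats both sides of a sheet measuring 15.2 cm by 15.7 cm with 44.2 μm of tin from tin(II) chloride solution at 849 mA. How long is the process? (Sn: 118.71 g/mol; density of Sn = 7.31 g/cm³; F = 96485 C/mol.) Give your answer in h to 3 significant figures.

8.20 h

Plated area = 2 × 15.2 × 15.7 = 477.3 cm²
Volume = 477.3 × 44.2×10⁻⁴ cm = 2.110 cm³
m(Sn) = 2.110 × 7.31 = 15.42 g
n(Sn) = 15.42 / 118.71 = 0.1299 mol; n(e⁻) = 2 × 0.1299 = 0.2598 mol
Q = 0.2598 × 96485 = 25070 C
t = 25070 / 0.849 = 29530 s = 8.20 h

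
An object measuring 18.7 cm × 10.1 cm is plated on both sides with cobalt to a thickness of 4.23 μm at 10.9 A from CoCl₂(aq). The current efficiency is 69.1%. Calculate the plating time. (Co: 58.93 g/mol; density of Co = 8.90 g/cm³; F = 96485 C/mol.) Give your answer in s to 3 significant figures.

618 s

Plated area = 2 × 18.7 × 10.1 = 377.7 cm²
Volume = 377.7 × 4.23×10⁻⁴ cm = 0.1598 cm³
m(Co) = 0.1598 × 8.90 = 1.422 g
n(Co) = 1.422 / 58.93 = 0.02413 mol; n(e⁻) = 2 × 0.02413 = 0.04826 mol
Q = 0.04826 × 96485 / 0.691 = 6739 C
t = 6739 / 10.9 = 618.3 s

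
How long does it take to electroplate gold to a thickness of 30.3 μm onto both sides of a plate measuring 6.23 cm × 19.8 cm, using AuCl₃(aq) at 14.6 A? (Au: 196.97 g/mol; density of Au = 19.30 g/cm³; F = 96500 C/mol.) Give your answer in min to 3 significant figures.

Plated area = 2 × 6.23 × 19.8 = 246.7 cm²
Volume = 246.7 × 30.3×10⁻⁴ cm = 0.7475 cm³
m(Au) = 0.7475 × 19.30 = 14.43 g
n(Au) = 14.43 / 196.97 = 0.07326 mol; n(e⁻) = 3 × 0.07326 = 0.2198 mol
Q = 0.2198 × 96500 = 21210 C
t = 21210 / 14.6 = 1453 s = 24.2 min

24.2 min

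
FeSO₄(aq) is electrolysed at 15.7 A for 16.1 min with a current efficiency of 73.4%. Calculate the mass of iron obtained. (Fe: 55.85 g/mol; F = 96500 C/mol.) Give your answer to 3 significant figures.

Q = 15.7 × 966 = 15170 C
n(e⁻) = 15170 / 96500 = 0.1572 mol
Fe²⁺ + 2e⁻ → Fe, so theoretical m(Fe) = 0.07860 × 55.85 = 4.390 g
Actual mass = 73.4% × 4.390 = 3.22 g

3.22 g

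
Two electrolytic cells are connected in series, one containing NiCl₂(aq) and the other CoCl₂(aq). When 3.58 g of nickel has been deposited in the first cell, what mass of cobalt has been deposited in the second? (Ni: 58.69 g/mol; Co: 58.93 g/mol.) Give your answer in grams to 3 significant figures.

n(Ni) = 3.58 / 58.69 = 0.06100 mol
Ni²⁺ + 2e⁻ → Ni, so n(e⁻) = 2 × 0.06100 = 0.1220 mol
In series, the same 0.1220 mol of electrons flows through the second cell.
Co²⁺ + 2e⁻ → Co, so n(Co) = 0.1220 / 2 = 0.06100 mol
m(Co) = 0.06100 × 58.93 = 3.59 g

3.59 g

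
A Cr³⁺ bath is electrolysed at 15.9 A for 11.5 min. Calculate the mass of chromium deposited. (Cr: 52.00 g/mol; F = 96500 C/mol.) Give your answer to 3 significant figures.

Q = 15.9 A × 690 s = 10970 C
n(e⁻) = 10970 / 96500 = 0.1137 mol
Cr³⁺ + 3e⁻ → Cr, so n(Cr) = 0.1137 / 3 = 0.03790 mol
m = 0.03790 × 52.00 = 1.97 g

1.97 g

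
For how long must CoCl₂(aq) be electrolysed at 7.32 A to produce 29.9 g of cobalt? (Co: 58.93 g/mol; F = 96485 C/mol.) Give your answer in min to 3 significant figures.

223 min

n(Co) = 29.9 / 58.93 = 0.5074 mol
Co²⁺ + 2e⁻ → Co, so n(e⁻) = 2 × 0.5074 = 1.015 mol
Q = 1.015 × 96485 = 97930 C
t = Q / I = 97930 / 7.32 = 13380 s = 223 min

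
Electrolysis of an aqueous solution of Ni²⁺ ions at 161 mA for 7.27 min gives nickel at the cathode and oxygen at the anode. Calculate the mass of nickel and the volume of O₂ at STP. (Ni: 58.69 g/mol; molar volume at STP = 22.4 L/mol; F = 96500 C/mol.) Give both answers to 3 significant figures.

Q = 0.161 × 436.2 = 70.23 C; n(e⁻) = 70.23 / 96500 = 7.278×10^-4 mol
Cathode: Ni²⁺ + 2e⁻ → Ni → n(Ni) = 7.278×10^-4/2 = 3.639×10^-4 mol → 0.0214 g
Anode: 2H₂O → O₂ + 4H⁺ + 4e⁻ → n(O₂) = 7.278×10^-4/4 = 1.820×10^-4 mol → 0.00408 L

0.0214 g Ni; 0.00408 L O₂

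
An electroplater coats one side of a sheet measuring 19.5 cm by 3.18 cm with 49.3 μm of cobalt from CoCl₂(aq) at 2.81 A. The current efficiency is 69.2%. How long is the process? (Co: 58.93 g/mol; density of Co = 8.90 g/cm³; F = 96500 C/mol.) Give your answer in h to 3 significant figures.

Plated area = 19.5 × 3.18 = 62.01 cm²
Volume = 62.01 × 49.3×10⁻⁴ cm = 0.3057 cm³
m(Co) = 0.3057 × 8.90 = 2.721 g
n(Co) = 2.721 / 58.93 = 0.04617 mol; n(e⁻) = 2 × 0.04617 = 0.09234 mol
Q = 0.09234 × 96500 / 0.692 = 12880 C
t = 12880 / 2.81 = 4584 s = 1.27 h

1.27 h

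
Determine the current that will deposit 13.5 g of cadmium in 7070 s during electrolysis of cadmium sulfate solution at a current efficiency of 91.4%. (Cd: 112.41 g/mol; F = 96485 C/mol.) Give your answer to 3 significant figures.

n(Cd) = 13.5 / 112.41 = 0.1201 mol
Cd²⁺ + 2e⁻ → Cd, so n(e⁻) = 2 × 0.1201 = 0.2402 mol
Q = 0.2402 × 96485 / 0.914 = 25360 C
I = Q / t = 25360 / 7070 s = 3.59 A

3.59 A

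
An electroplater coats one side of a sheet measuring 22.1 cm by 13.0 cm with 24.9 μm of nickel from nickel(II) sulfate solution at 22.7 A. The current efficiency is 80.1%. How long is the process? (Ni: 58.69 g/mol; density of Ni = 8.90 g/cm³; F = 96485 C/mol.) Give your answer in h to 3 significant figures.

0.320 h

Plated area = 22.1 × 13.0 = 287.3 cm²
Volume = 287.3 × 24.9×10⁻⁴ cm = 0.7154 cm³
m(Ni) = 0.7154 × 8.90 = 6.367 g
n(Ni) = 6.367 / 58.69 = 0.1085 mol; n(e⁻) = 2 × 0.1085 = 0.2170 mol
Q = 0.2170 × 96485 / 0.801 = 26140 C
t = 26140 / 22.7 = 1152 s = 0.320 h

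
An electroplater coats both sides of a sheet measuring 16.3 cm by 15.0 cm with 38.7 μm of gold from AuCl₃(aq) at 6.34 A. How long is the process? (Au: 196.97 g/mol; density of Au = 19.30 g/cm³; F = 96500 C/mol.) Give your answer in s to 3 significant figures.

8470 s

Plated area = 2 × 16.3 × 15.0 = 489.0 cm²
Volume = 489.0 × 38.7×10⁻⁴ cm = 1.892 cm³
m(Au) = 1.892 × 19.30 = 36.52 g
n(Au) = 36.52 / 196.97 = 0.1854 mol; n(e⁻) = 3 × 0.1854 = 0.5562 mol
Q = 0.5562 × 96500 = 53670 C
t = 53670 / 6.34 = 8465 s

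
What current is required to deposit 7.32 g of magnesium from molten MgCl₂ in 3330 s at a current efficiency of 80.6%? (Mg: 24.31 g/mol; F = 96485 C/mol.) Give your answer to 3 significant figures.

n(Mg) = 7.32 / 24.31 = 0.3011 mol
Mg²⁺ + 2e⁻ → Mg, so n(e⁻) = 2 × 0.3011 = 0.6022 mol
Q = 0.6022 × 96485 / 0.806 = 72090 C
I = Q / t = 72090 / 3330 s = 21.6 A

21.6 A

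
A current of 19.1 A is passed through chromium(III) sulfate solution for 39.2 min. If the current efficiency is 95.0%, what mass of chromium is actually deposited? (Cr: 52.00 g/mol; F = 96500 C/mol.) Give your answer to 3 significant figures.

Q = 19.1 × 2352 = 44920 C
n(e⁻) = 44920 / 96500 = 0.4655 mol
Cr³⁺ + 3e⁻ → Cr, so theoretical m(Cr) = 0.1552 × 52.00 = 8.070 g
Actual mass = 95.0% × 8.070 = 7.67 g

7.67 g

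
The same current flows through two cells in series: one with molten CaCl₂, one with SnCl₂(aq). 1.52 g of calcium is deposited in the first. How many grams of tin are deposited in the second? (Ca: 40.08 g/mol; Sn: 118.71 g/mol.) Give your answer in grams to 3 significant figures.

n(Ca) = 1.52 / 40.08 = 0.03792 mol
Ca²⁺ + 2e⁻ → Ca, so n(e⁻) = 2 × 0.03792 = 0.07584 mol
Since the cells are in series, n(e⁻) in the Sn cell is also 0.07584 mol.
Sn²⁺ + 2e⁻ → Sn, so n(Sn) = 0.07584 / 2 = 0.03792 mol
m(Sn) = 0.03792 × 118.71 = 4.50 g

4.50 g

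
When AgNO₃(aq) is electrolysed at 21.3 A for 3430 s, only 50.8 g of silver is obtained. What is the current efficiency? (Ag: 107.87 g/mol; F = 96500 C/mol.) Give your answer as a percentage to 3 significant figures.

62.2%

Q = 21.3 × 3430 = 73060 C
n(e⁻) = 73060 / 96500 = 0.7571 mol
Ag⁺ + e⁻ → Ag, so theoretical n(Ag) = 0.7571 mol → 81.67 g
Efficiency = 50.8 / 81.67 = 0.6220 = 62.2%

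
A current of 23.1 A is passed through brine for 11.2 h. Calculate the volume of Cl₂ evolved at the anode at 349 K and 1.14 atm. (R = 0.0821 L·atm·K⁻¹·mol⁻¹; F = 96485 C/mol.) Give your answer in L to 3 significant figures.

Q = It = 23.1 × 40320 = 9.314×10^5 C
n(e⁻) = Q/F = 9.314×10^5/96485 = 9.653 mol
2Cl⁻ → Cl₂ + 2e⁻, so n(Cl₂) = 9.653 / 2 = 4.827 mol
V = nRT/P = 4.827 × 0.0821 × 349 / 1.14 = 121.3 L

121 L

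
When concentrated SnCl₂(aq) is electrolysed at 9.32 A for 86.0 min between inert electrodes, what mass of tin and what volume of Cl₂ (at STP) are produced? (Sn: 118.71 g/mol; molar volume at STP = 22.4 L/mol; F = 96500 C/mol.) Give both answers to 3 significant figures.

Q = 9.32 × 5160 = 48090 C; n(e⁻) = 48090 / 96500 = 0.4983 mol
Cathode: Sn²⁺ + 2e⁻ → Sn → n(Sn) = 0.4983/2 = 0.2492 mol → 29.6 g
Anode: 2Cl⁻ → Cl₂ + 2e⁻ → n(Cl₂) = 0.4983/2 = 0.2492 mol → 5.58 L

29.6 g Sn; 5.58 L Cl₂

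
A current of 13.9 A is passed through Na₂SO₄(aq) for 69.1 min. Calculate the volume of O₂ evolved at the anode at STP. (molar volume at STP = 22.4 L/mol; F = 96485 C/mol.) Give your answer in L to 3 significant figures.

3.34 L

Q = It = 13.9 × 4146 = 57630 C
Moles of electrons = 57630 / 96485 = 0.5973 mol
2H₂O → O₂ + 4H⁺ + 4e⁻, so n(O₂) = 0.5973 / 4 = 0.1493 mol
V = 0.1493 × 22.4 = 3.344 L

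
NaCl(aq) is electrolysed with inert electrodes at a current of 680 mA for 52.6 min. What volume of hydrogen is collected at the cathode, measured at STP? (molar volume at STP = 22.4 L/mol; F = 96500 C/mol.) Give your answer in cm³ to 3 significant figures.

Charge passed = 0.680 × 3156 = 2146 C
n(e⁻) = 2146 / 96500 = 0.02224 mol
2H⁺ + 2e⁻ → H₂, so n(H₂) = 0.02224 / 2 = 0.01112 mol
V = 0.01112 × 22.4 = 0.2491 L
= 249 cm³

249 cm³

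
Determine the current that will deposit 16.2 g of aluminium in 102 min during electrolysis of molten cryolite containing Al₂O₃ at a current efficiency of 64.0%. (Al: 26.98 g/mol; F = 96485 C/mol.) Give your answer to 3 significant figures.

44.4 A

n(Al) = 16.2 / 26.98 = 0.6004 mol
Al³⁺ + 3e⁻ → Al, so n(e⁻) = 3 × 0.6004 = 1.801 mol
Q = 1.801 × 96485 / 0.640 = 2.715×10^5 C
I = Q / t = 2.715×10^5 / 6120 s = 44.4 A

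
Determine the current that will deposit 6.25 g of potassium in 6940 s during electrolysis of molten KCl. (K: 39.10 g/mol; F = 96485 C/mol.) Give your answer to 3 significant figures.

n(K) = 6.25 / 39.10 = 0.1598 mol
K⁺ + e⁻ → K, so n(e⁻) = 0.1598 mol
Q = 0.1598 × 96485 = 15420 C
I = Q / t = 15420 / 6940 s = 2.22 A

2.22 A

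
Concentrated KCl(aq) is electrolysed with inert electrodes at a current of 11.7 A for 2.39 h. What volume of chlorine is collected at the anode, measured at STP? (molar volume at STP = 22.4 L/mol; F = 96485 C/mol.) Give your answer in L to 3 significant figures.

Q = 11.7 A × 8604 s = 1.007×10^5 C
Moles of electrons = 1.007×10^5 / 96485 = 1.044 mol
2Cl⁻ → Cl₂ + 2e⁻, so n(Cl₂) = 1.044 / 2 = 0.5220 mol
V = 0.5220 × 22.4 = 11.69 L

11.7 L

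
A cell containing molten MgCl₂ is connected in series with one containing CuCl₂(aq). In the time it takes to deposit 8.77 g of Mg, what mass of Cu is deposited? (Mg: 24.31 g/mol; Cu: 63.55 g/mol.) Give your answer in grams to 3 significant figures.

n(Mg) = 8.77 / 24.31 = 0.3608 mol
Mg²⁺ + 2e⁻ → Mg, so n(e⁻) = 2 × 0.3608 = 0.7216 mol
Same current for the same time ⇒ same n(e⁻) = 0.7216 mol in both cells.
Cu²⁺ + 2e⁻ → Cu, so n(Cu) = 0.7216 / 2 = 0.3608 mol
m(Cu) = 0.3608 × 63.55 = 22.9 g

22.9 g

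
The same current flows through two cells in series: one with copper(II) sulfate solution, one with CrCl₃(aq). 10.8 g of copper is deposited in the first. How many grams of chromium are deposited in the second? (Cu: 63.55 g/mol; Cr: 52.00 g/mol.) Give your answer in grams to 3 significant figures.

5.89 g

n(Cu) = 10.8 / 63.55 = 0.1699 mol
Cu²⁺ + 2e⁻ → Cu, so n(e⁻) = 2 × 0.1699 = 0.3398 mol
In series, the same 0.3398 mol of electrons flows through the second cell.
Cr³⁺ + 3e⁻ → Cr, so n(Cr) = 0.3398 / 3 = 0.1133 mol
m(Cr) = 0.1133 × 52.00 = 5.89 g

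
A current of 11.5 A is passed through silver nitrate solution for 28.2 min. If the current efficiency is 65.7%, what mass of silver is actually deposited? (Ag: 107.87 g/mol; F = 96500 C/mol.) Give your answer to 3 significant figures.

Q = 11.5 × 1692 = 19460 C
n(e⁻) = 19460 / 96500 = 0.2017 mol
Ag⁺ + e⁻ → Ag, so theoretical m(Ag) = 0.2017 × 107.87 = 21.76 g
Actual mass = 65.7% × 21.76 = 14.3 g

14.3 g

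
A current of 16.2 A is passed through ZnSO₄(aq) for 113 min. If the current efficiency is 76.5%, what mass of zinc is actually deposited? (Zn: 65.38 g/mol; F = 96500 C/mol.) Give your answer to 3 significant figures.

Q = 16.2 × 6780 = 1.098×10^5 C
n(e⁻) = 1.098×10^5 / 96500 = 1.138 mol
Zn²⁺ + 2e⁻ → Zn, so theoretical m(Zn) = 0.5690 × 65.38 = 37.20 g
Actual mass = 76.5% × 37.20 = 28.5 g

28.5 g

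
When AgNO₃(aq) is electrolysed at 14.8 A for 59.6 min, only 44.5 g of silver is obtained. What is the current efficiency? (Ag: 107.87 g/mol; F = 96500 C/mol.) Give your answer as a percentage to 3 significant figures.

75.2%

Q = 14.8 × 3576 = 52920 C
n(e⁻) = 52920 / 96500 = 0.5484 mol
Ag⁺ + e⁻ → Ag, so theoretical n(Ag) = 0.5484 mol → 59.16 g
Efficiency = 44.5 / 59.16 = 0.7522 = 75.2%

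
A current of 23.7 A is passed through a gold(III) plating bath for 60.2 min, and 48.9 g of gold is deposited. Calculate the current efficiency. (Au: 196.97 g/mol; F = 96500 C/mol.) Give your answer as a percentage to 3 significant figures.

Q = 23.7 × 3612 = 85600 C
n(e⁻) = 85600 / 96500 = 0.8870 mol
Au³⁺ + 3e⁻ → Au, so theoretical n(Au) = 0.2957 mol → 58.24 g
Efficiency = 48.9 / 58.24 = 0.8396 = 84.0%

84.0%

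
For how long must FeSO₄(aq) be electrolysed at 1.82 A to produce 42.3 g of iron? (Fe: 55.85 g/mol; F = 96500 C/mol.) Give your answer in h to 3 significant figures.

n(Fe) = 42.3 / 55.85 = 0.7574 mol
Fe²⁺ + 2e⁻ → Fe, so n(e⁻) = 2 × 0.7574 = 1.515 mol
Q = 1.515 × 96500 = 1.462×10^5 C
t = Q / I = 1.462×10^5 / 1.82 = 80330 s = 22.3 h

22.3 h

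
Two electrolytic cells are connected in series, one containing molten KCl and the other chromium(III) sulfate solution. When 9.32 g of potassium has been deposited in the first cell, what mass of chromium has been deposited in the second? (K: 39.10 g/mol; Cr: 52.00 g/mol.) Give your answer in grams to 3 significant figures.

n(K) = 9.32 / 39.10 = 0.2384 mol
K⁺ + e⁻ → K, so n(e⁻) = 0.2384 mol
In series, the same 0.2384 mol of electrons flows through the second cell.
Cr³⁺ + 3e⁻ → Cr, so n(Cr) = 0.2384 / 3 = 0.07947 mol
m(Cr) = 0.07947 × 52.00 = 4.13 g

4.13 g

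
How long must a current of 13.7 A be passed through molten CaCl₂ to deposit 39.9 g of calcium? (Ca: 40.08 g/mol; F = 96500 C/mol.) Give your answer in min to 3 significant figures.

n(Ca) = 39.9 / 40.08 = 0.9955 mol
Ca²⁺ + 2e⁻ → Ca, so n(e⁻) = 2 × 0.9955 = 1.991 mol
Q = 1.991 × 96500 = 1.921×10^5 C
t = Q / I = 1.921×10^5 / 13.7 = 14020 s = 234 min

234 min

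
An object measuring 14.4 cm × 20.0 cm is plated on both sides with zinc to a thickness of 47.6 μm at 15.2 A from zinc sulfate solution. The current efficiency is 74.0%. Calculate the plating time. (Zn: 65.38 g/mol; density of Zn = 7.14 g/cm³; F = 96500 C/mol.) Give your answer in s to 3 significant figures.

5140 s

Plated area = 2 × 14.4 × 20.0 = 576.0 cm²
Volume = 576.0 × 47.6×10⁻⁴ cm = 2.742 cm³
m(Zn) = 2.742 × 7.14 = 19.58 g
n(Zn) = 19.58 / 65.38 = 0.2995 mol; n(e⁻) = 2 × 0.2995 = 0.5990 mol
Q = 0.5990 × 96500 / 0.740 = 78110 C
t = 78110 / 15.2 = 5139 s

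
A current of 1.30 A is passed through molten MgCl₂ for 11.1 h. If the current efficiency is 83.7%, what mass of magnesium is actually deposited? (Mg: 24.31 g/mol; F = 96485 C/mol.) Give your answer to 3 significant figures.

5.48 g

Q = 1.30 × 39960 = 51950 C
n(e⁻) = 51950 / 96485 = 0.5384 mol
Mg²⁺ + 2e⁻ → Mg, so theoretical m(Mg) = 0.2692 × 24.31 = 6.544 g
Actual mass = 83.7% × 6.544 = 5.48 g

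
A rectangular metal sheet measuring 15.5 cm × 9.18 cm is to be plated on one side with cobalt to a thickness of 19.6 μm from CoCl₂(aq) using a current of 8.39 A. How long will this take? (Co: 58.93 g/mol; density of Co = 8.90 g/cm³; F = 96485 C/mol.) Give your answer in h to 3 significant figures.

0.269 h

Plated area = 15.5 × 9.18 = 142.3 cm²
Volume = 142.3 × 19.6×10⁻⁴ cm = 0.2789 cm³
m(Co) = 0.2789 × 8.90 = 2.482 g
n(Co) = 2.482 / 58.93 = 0.04212 mol; n(e⁻) = 2 × 0.04212 = 0.08424 mol
Q = 0.08424 × 96485 = 8128 C
t = 8128 / 8.39 = 968.8 s = 0.269 h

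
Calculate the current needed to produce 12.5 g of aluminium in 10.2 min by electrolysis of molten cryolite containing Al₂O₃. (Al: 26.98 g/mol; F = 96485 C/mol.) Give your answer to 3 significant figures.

219 A

n(Al) = 12.5 / 26.98 = 0.4633 mol
Al³⁺ + 3e⁻ → Al, so n(e⁻) = 3 × 0.4633 = 1.390 mol
Q = 1.390 × 96485 = 1.341×10^5 C
I = Q / t = 1.341×10^5 / 612 s = 219 A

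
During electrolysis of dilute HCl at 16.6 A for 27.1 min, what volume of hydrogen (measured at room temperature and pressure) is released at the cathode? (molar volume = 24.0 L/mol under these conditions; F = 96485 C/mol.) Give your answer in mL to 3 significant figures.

Q = 16.6 A × 1626 s = 26990 C
Moles of electrons = 26990 / 96485 = 0.2797 mol
2H⁺ + 2e⁻ → H₂, so n(H₂) = 0.2797 / 2 = 0.1399 mol
V = 0.1399 × 24.0 = 3.358 L
= 3360 mL

3360 mL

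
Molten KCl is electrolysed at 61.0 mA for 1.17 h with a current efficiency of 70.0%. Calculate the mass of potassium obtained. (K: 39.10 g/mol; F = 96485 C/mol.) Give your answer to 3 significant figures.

Q = 0.0610 × 4212 = 256.9 C
n(e⁻) = 256.9 / 96485 = 0.002663 mol
K⁺ + e⁻ → K, so theoretical m(K) = 0.002663 × 39.10 = 0.1041 g
Actual mass = 70.0% × 0.1041 = 0.0729 g

0.0729 g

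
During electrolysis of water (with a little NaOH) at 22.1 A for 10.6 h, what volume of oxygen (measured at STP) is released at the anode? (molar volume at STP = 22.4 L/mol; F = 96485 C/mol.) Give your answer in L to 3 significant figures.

48.9 L

Q = 22.1 A × 38160 s = 8.433×10^5 C
Moles of electrons = 8.433×10^5 / 96485 = 8.740 mol
2H₂O → O₂ + 4H⁺ + 4e⁻, so n(O₂) = 8.740 / 4 = 2.185 mol
V = 2.185 × 22.4 = 48.94 L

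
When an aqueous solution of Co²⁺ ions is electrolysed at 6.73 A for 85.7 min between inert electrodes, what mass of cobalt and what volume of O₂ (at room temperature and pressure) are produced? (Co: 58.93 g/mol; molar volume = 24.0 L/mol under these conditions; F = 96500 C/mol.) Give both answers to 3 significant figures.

10.6 g Co; 2.15 L O₂

Q = 6.73 × 5142 = 34610 C; n(e⁻) = 34610 / 96500 = 0.3587 mol
Cathode: Co²⁺ + 2e⁻ → Co → n(Co) = 0.3587/2 = 0.1794 mol → 10.6 g
Anode: 2H₂O → O₂ + 4H⁺ + 4e⁻ → n(O₂) = 0.3587/4 = 0.08968 mol → 2.15 L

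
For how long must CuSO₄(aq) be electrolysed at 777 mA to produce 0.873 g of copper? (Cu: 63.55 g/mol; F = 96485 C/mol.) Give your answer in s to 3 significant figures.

3410 s

n(Cu) = 0.873 / 63.55 = 0.01374 mol
Cu²⁺ + 2e⁻ → Cu, so n(e⁻) = 2 × 0.01374 = 0.02748 mol
Q = 0.02748 × 96485 = 2651 C
t = Q / I = 2651 / 0.777 = 3412 s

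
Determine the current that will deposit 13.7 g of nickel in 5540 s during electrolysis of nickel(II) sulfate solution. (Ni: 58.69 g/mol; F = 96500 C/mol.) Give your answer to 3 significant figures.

8.13 A

n(Ni) = 13.7 / 58.69 = 0.2334 mol
Ni²⁺ + 2e⁻ → Ni, so n(e⁻) = 2 × 0.2334 = 0.4668 mol
Q = 0.4668 × 96500 = 45050 C
I = Q / t = 45050 / 5540 s = 8.13 A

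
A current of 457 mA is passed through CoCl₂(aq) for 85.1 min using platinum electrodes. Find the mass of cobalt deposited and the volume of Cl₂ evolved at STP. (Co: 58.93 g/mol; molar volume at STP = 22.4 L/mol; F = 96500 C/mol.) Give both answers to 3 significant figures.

0.712 g Co; 0.271 L Cl₂

Q = 0.457 × 5106 = 2333 C; n(e⁻) = 2333 / 96500 = 0.02418 mol
Cathode: Co²⁺ + 2e⁻ → Co → n(Co) = 0.02418/2 = 0.01209 mol → 0.712 g
Anode: 2Cl⁻ → Cl₂ + 2e⁻ → n(Cl₂) = 0.02418/2 = 0.01209 mol → 0.271 L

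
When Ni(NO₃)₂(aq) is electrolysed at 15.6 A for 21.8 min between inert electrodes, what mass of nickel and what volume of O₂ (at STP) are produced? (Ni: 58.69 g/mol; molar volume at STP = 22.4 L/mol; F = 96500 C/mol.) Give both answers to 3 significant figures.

6.20 g Ni; 1.18 L O₂

Q = 15.6 × 1308 = 20400 C; n(e⁻) = 20400 / 96500 = 0.2114 mol
Cathode: Ni²⁺ + 2e⁻ → Ni → n(Ni) = 0.2114/2 = 0.1057 mol → 6.20 g
Anode: 2H₂O → O₂ + 4H⁺ + 4e⁻ → n(O₂) = 0.2114/4 = 0.05285 mol → 1.18 L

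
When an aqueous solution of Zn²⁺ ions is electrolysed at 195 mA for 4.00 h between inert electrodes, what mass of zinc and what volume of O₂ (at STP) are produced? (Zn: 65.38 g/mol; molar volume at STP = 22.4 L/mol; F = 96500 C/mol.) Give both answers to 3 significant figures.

0.951 g Zn; 0.163 L O₂

Q = 0.195 × 14400 = 2808 C; n(e⁻) = 2808 / 96500 = 0.02910 mol
Cathode: Zn²⁺ + 2e⁻ → Zn → n(Zn) = 0.02910/2 = 0.01455 mol → 0.951 g
Anode: 2H₂O → O₂ + 4H⁺ + 4e⁻ → n(O₂) = 0.02910/4 = 0.007275 mol → 0.163 L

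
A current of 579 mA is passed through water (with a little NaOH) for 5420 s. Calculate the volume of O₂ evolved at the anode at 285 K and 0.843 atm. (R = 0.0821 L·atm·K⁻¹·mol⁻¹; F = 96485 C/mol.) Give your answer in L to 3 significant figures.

0.226 L

Q = 0.579 A × 5420 s = 3138 C
n(e⁻) = 3138 / 96485 = 0.03252 mol
2H₂O → O₂ + 4H⁺ + 4e⁻, so n(O₂) = 0.03252 / 4 = 0.008130 mol
V = nRT/P = 0.008130 × 0.0821 × 285 / 0.843 = 0.2257 L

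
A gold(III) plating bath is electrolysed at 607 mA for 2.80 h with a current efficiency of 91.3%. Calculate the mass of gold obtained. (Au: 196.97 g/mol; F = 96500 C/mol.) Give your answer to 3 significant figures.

3.80 g

Q = 0.607 × 10080 = 6119 C
n(e⁻) = 6119 / 96500 = 0.06341 mol
Au³⁺ + 3e⁻ → Au, so theoretical m(Au) = 0.02114 × 196.97 = 4.164 g
Actual mass = 91.3% × 4.164 = 3.80 g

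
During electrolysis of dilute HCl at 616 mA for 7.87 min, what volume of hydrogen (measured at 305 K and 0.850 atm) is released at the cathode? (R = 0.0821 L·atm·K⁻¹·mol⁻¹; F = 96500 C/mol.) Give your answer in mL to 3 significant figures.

44.4 mL

Q = It = 0.616 × 472.2 = 290.9 C
n(e⁻) = 290.9 / 96500 = 0.003015 mol
2H⁺ + 2e⁻ → H₂, so n(H₂) = 0.003015 / 2 = 0.001508 mol
V = nRT/P = 0.001508 × 0.0821 × 305 / 0.850 = 0.04442 L
= 44.4 mL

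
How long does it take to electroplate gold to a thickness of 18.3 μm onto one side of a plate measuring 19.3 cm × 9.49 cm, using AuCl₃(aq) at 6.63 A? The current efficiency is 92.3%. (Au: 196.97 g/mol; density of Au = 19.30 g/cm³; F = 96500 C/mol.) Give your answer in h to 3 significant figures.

Plated area = 19.3 × 9.49 = 183.2 cm²
Volume = 183.2 × 18.3×10⁻⁴ cm = 0.3353 cm³
m(Au) = 0.3353 × 19.30 = 6.471 g
n(Au) = 6.471 / 196.97 = 0.03285 mol; n(e⁻) = 3 × 0.03285 = 0.09855 mol
Q = 0.09855 × 96500 / 0.923 = 10300 C
t = 10300 / 6.63 = 1554 s = 0.432 h

0.432 h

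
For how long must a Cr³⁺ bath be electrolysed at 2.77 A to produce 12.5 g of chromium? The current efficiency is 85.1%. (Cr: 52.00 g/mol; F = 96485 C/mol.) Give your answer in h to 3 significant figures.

8.20 h

n(Cr) = 12.5 / 52.00 = 0.2404 mol
Cr³⁺ + 3e⁻ → Cr, so n(e⁻) = 3 × 0.2404 = 0.7212 mol
Q = 0.7212 × 96485 / 0.851 = 81770 C
t = Q / I = 81770 / 2.77 = 29520 s = 8.20 h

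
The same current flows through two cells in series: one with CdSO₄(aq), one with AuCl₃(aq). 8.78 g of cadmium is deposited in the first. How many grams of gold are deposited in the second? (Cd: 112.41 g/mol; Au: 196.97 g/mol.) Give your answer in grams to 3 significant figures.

10.3 g

n(Cd) = 8.78 / 112.41 = 0.07811 mol
Cd²⁺ + 2e⁻ → Cd, so n(e⁻) = 2 × 0.07811 = 0.1562 mol
Same current for the same time ⇒ same n(e⁻) = 0.1562 mol in both cells.
Au³⁺ + 3e⁻ → Au, so n(Au) = 0.1562 / 3 = 0.05207 mol
m(Au) = 0.05207 × 196.97 = 10.3 g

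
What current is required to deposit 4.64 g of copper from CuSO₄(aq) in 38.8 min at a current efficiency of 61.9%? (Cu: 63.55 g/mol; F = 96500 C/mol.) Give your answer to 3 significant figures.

9.78 A

n(Cu) = 4.64 / 63.55 = 0.07301 mol
Cu²⁺ + 2e⁻ → Cu, so n(e⁻) = 2 × 0.07301 = 0.1460 mol
Q = 0.1460 × 96500 / 0.619 = 22760 C
I = Q / t = 22760 / 2328 s = 9.78 A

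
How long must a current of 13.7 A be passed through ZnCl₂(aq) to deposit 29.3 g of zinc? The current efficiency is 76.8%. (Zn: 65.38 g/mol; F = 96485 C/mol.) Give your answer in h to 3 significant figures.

2.28 h

n(Zn) = 29.3 / 65.38 = 0.4481 mol
Zn²⁺ + 2e⁻ → Zn, so n(e⁻) = 2 × 0.4481 = 0.8962 mol
Q = 0.8962 × 96485 / 0.768 = 1.126×10^5 C
t = Q / I = 1.126×10^5 / 13.7 = 8219 s = 2.28 h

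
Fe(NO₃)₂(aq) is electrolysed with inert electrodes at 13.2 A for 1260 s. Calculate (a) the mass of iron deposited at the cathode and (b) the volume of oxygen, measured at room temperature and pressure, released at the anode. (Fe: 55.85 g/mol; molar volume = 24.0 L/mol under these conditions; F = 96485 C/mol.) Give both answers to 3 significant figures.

Q = 13.2 × 1260 = 16630 C; n(e⁻) = 16630 / 96485 = 0.1724 mol
Cathode: Fe²⁺ + 2e⁻ → Fe → n(Fe) = 0.1724/2 = 0.08620 mol → 4.81 g
Anode: 2H₂O → O₂ + 4H⁺ + 4e⁻ → n(O₂) = 0.1724/4 = 0.04310 mol → 1.03 L

4.81 g Fe; 1.03 L O₂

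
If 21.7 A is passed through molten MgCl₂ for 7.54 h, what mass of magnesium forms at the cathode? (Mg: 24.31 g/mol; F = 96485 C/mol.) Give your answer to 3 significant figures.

74.2 g

Q = It = 21.7 × 27144 = 5.890×10^5 C
n(e⁻) = 5.890×10^5 / 96485 = 6.105 mol
Mg²⁺ + 2e⁻ → Mg, so n(Mg) = 6.105 / 2 = 3.053 mol
m = 3.053 × 24.31 = 74.2 g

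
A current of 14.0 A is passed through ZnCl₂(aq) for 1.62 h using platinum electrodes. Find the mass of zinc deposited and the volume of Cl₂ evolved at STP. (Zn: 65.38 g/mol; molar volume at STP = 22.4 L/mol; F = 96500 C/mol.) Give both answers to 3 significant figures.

27.7 g Zn; 9.48 L Cl₂

Q = 14.0 × 5832 = 81650 C; n(e⁻) = 81650 / 96500 = 0.8461 mol
Cathode: Zn²⁺ + 2e⁻ → Zn → n(Zn) = 0.8461/2 = 0.4231 mol → 27.7 g
Anode: 2Cl⁻ → Cl₂ + 2e⁻ → n(Cl₂) = 0.8461/2 = 0.4231 mol → 9.48 L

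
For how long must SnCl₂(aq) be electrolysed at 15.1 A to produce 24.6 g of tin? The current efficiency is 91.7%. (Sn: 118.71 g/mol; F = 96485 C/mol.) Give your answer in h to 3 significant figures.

n(Sn) = 24.6 / 118.71 = 0.2072 mol
Sn²⁺ + 2e⁻ → Sn, so n(e⁻) = 2 × 0.2072 = 0.4144 mol
Q = 0.4144 × 96485 / 0.917 = 43600 C
t = Q / I = 43600 / 15.1 = 2887 s = 0.802 h

0.802 h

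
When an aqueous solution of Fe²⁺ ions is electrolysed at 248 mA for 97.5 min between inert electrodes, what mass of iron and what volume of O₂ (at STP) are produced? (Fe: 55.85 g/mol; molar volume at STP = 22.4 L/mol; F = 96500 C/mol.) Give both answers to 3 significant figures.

0.420 g Fe; 0.0842 L O₂

Q = 0.248 × 5850 = 1451 C; n(e⁻) = 1451 / 96500 = 0.01504 mol
Cathode: Fe²⁺ + 2e⁻ → Fe → n(Fe) = 0.01504/2 = 0.007520 mol → 0.420 g
Anode: 2H₂O → O₂ + 4H⁺ + 4e⁻ → n(O₂) = 0.01504/4 = 0.003760 mol → 0.0842 L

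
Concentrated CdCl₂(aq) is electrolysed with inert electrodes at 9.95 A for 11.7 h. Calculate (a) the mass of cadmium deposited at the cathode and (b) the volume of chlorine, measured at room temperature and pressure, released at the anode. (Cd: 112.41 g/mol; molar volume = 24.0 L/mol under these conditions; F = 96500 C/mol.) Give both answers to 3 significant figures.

Q = 9.95 × 42120 = 4.191×10^5 C; n(e⁻) = 4.191×10^5 / 96500 = 4.343 mol
Cathode: Cd²⁺ + 2e⁻ → Cd → n(Cd) = 4.343/2 = 2.172 mol → 244 g
Anode: 2Cl⁻ → Cl₂ + 2e⁻ → n(Cl₂) = 4.343/2 = 2.172 mol → 52.1 L

244 g Cd; 52.1 L Cl₂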